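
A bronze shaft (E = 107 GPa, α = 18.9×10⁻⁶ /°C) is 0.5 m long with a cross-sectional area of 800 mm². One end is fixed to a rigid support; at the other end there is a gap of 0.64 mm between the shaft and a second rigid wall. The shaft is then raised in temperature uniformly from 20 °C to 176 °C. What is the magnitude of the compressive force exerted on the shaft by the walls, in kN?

P ≈ 143 kN

Unrestrained expansion: δ_free = αΔT L = 18.9×10⁻⁶ × 156 × 500 = 1.474 mm.
The gap closes (δ_free > 0.64 mm) and the wall then resists a further 1.474 − 0.64 = 0.8342 mm of expansion.
So σ = E(δ_free − g)/L = 107×10³ × 0.8342/500 = 178.5 MPa.
P = σA = 178.5 × 800 = 142.8 kN.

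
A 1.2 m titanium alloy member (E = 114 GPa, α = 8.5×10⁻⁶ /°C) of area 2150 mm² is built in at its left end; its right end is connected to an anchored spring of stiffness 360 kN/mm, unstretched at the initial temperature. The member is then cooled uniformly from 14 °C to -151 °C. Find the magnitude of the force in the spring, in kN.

P ≈ 219 kN

Free thermal contraction: δ_free = αΔT L = 8.5×10⁻⁶ × 165 × 1200 = 1.683 mm.
With a force P in the spring, the elastic change of the member is PL/(AE) and that of the spring is P/k; compatibility requires their sum to equal δ_free.
P [ L/(AE) + 1/k ] = δ_free → P [ 1200/(2150×114×10³) + 1/(360×10³) ] = 1.683.
P = 1.683 / 7.674×10⁻⁶ = 219300 N.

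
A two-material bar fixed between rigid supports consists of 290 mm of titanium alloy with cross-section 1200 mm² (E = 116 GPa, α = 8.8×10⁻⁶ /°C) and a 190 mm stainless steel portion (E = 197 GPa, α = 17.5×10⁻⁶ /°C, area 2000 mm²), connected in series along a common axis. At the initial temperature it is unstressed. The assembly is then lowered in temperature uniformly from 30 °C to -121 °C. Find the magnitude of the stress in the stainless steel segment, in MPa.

If the supports were absent, the total length change would be Σ αᵢΔT Lᵢ = 8.8×10⁻⁶×151×290 + 17.5×10⁻⁶×151×190 = 0.8874 mm.
The walls prevent any net length change, so an axial force P (same in every segment) develops. Compatibility: P · Σ Lᵢ/(AᵢEᵢ) = δ_free.
The series flexibility is Σ Lᵢ/(AᵢEᵢ) = 290/(1200×116×10³) + 190/(2000×197×10³) = 2.566×10⁻⁶ mm/N.
P = 0.8874 / 2.566×10⁻⁶ = 345900 N = 345.9 kN, tensile.
σ_{stainless steel} = P / A = 345900 / 2000 = 172.9 MPa.

σ ≈ 173 MPa (tensile)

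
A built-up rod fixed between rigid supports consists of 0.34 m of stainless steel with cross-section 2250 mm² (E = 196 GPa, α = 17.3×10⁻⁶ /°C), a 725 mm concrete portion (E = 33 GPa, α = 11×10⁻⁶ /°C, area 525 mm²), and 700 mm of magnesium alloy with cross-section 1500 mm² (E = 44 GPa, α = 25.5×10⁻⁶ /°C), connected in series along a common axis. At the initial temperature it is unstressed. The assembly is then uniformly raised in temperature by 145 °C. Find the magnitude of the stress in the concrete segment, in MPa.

With the walls removed the bar would change length by δ_free = Σ αᵢΔT Lᵢ = 17.3×10⁻⁶×145×340 + 11×10⁻⁶×145×725 + 25.5×10⁻⁶×145×700 = 4.598 mm.
Since the ends are fixed, an axial force P builds up, equal in every segment, with P · Σ Lᵢ/(AᵢEᵢ) = δ_free.
Σ Lᵢ/(AᵢEᵢ) = 340/(2250×196×10³) + 725/(525×33×10³) + 700/(1500×44×10³) = 5.322×10⁻⁵ mm/N.
So P = 4.598 / 5.322×10⁻⁵ = 86.38 kN, compressive.
σ_{concrete} = P / A = 86380 / 525 = 164.5 MPa.

σ ≈ 165 MPa (compressive)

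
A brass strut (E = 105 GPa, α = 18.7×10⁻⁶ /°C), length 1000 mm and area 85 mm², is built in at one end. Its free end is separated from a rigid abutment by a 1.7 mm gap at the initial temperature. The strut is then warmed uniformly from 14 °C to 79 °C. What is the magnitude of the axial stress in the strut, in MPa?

σ ≈ 0 MPa

If the wall were absent the strut would grow by αΔT L = 18.7×10⁻⁶ × 65 × 1000 = 1.215 mm.
This is smaller than the 1.7 mm clearance, so the strut expands freely without reaching the stop — the stress is zero.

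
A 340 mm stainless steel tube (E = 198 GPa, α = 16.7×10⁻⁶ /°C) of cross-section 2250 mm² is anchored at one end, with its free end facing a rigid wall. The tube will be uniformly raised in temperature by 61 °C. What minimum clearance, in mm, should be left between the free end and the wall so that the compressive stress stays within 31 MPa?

With no wall the tube would lengthen by αΔT L = 16.7×10⁻⁶ × 61 × 340 = 0.3464 mm.
A stress of 31 MPa corresponds to the wall pushing the tube back by σL/E = 31×340/(198×10³) = 0.05323 mm.
The gap must absorb the remainder: g_min = 0.3464 − 0.05323 = 0.2931 mm.

g ≈ 0.293 mm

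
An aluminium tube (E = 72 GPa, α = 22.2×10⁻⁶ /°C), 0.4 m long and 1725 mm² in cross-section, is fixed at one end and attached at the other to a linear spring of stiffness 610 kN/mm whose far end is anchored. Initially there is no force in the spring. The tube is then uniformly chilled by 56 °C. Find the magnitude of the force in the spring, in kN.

The unrestrained thermal change is αΔT L = 22.2×10⁻⁶ × 56 × 400 = 0.4973 mm.
Let P be the tensile force in the spring. The tube extends elastically by PL/(AE) and the spring stretches by P/k; together these equal δ_free.
P [ L/(AE) + 1/k ] = δ_free → P [ 400/(1725×72×10³) + 1/(610×10³) ] = 0.4973.
P = 0.4973 / 4.86×10⁻⁶ = 102300 N.

P ≈ 102 kN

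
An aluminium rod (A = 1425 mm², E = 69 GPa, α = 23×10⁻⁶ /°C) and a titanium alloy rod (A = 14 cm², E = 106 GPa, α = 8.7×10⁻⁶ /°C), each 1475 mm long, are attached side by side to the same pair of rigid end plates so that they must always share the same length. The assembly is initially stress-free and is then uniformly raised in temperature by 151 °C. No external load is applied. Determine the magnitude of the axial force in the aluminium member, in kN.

P ≈ 128 kN (compressive in the aluminium)

Equilibrium of a rigid end plate with no external load gives equal and opposite internal forces ±P in the two members. Since α_{aluminium} > α_{titanium alloy}, heating drives the aluminium into compression and the titanium alloy into tension.
Compatibility of the two members (thermal + elastic change equal): (α₁ − α₂)ΔT = P·[1/(A₁E₁) + 1/(A₂E₂)].
|α₁ − α₂|·ΔT = 14.3×10⁻⁶ × 151 = 0.002159.
1/(A₁E₁) + 1/(A₂E₂) = 1/(1425×69×10³) + 1/(1400×106×10³) = 1.691×10⁻⁸ N⁻¹.
So P = 0.002159 / 1.691×10⁻⁸ = 127.7 kN.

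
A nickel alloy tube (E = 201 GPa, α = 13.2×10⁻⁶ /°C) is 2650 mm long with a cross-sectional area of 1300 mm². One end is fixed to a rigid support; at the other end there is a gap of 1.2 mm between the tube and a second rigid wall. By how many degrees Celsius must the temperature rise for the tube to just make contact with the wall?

ΔT ≈ 34.3 °C

Contact occurs when the free expansion equals the gap: αΔT L = 1.2 mm.
So ΔT = g/(αL) = 1.2/(13.2×10⁻⁶ × 2650) = 34.31 °C.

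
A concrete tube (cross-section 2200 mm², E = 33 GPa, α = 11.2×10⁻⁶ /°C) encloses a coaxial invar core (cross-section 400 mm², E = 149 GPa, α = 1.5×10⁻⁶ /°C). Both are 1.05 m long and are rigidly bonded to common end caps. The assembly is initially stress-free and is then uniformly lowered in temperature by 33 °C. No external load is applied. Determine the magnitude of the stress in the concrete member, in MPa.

Both members must finish at the same length. With the larger α, the concrete tends to over-contract; the plates restrain it, putting the concrete in tension and the invar in compression. With no external load the two internal forces are equal and opposite, magnitude P.
Setting the final lengths equal and cancelling L: (α₁ − α₂)ΔT = P/(A₁E₁) + P/(A₂E₂).
|α₁ − α₂|·ΔT = 9.7×10⁻⁶ × 33 = 0.0003201.
1/(A₁E₁) + 1/(A₂E₂) = 1/(2200×33×10³) + 1/(400×149×10³) = 3.055×10⁻⁸ N⁻¹.
P = 0.0003201 / 3.055×10⁻⁸ = 10480 N = 10.48 kN.
σ_{concrete} = P/A₁ = 10480/2200 = 4.762 MPa, tensile.

σ ≈ 4.76 MPa (tensile)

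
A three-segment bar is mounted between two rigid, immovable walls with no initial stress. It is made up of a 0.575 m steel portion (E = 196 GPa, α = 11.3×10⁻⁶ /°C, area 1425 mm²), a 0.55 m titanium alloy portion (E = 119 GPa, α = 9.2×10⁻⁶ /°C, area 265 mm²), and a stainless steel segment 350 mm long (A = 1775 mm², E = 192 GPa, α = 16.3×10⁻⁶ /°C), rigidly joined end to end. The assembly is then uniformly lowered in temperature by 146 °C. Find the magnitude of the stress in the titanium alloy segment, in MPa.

Free thermal contraction of the whole bar: Σ αᵢΔT Lᵢ = 11.3×10⁻⁶×146×575 + 9.2×10⁻⁶×146×550 + 16.3×10⁻⁶×146×350 = 2.52 mm.
Since the ends are fixed, an axial force P builds up, equal in every segment, with P · Σ Lᵢ/(AᵢEᵢ) = δ_free.
The series flexibility is Σ Lᵢ/(AᵢEᵢ) = 575/(1425×196×10³) + 550/(265×119×10³) + 350/(1775×192×10³) = 2.053×10⁻⁵ mm/N.
So P = 2.52 / 2.053×10⁻⁵ = 122.8 kN, tensile.
σ_{titanium alloy} = P / A = 122800 / 265 = 463.3 MPa.

σ ≈ 463 MPa (tensile)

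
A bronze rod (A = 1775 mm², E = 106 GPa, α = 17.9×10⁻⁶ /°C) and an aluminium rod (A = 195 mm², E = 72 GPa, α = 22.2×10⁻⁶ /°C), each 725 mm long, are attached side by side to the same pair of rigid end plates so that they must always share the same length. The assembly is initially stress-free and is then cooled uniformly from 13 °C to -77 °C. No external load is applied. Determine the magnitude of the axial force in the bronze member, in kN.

Equilibrium of a rigid end plate with no external load gives equal and opposite internal forces ±P in the two members. Since α_{aluminium} > α_{bronze}, cooling drives the aluminium into tension and the bronze into compression.
Equating the net (thermal + elastic) strains gives |α₁ − α₂|·ΔT = P·[1/(A₁E₁) + 1/(A₂E₂)].
|α₁ − α₂|·ΔT = 4.3×10⁻⁶ × 90 = 0.000387.
1/(A₁E₁) + 1/(A₂E₂) = 1/(1775×106×10³) + 1/(195×72×10³) = 7.654×10⁻⁸ N⁻¹.
P = 0.000387 / 7.654×10⁻⁸ = 5056 N = 5.056 kN.

P ≈ 5.06 kN (compressive in the bronze)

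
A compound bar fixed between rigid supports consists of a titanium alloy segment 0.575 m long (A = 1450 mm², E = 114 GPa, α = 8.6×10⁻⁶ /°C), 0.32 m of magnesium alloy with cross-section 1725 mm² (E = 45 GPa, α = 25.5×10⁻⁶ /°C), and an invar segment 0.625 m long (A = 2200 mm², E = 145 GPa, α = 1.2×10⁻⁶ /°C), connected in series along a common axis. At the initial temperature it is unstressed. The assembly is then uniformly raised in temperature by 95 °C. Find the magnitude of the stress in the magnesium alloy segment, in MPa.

Free thermal expansion of the whole bar: Σ αᵢΔT Lᵢ = 8.6×10⁻⁶×95×575 + 25.5×10⁻⁶×95×320 + 1.2×10⁻⁶×95×625 = 1.316 mm.
The walls prevent any net length change, so an axial force P (same in every segment) develops. Compatibility: P · Σ Lᵢ/(AᵢEᵢ) = δ_free.
Σ Lᵢ/(AᵢEᵢ) = 575/(1450×114×10³) + 320/(1725×45×10³) + 625/(2200×145×10³) = 9.56×10⁻⁶ mm/N.
Hence P = δ_free / Σ(L/AE) = 1.316/9.56×10⁻⁶ = 137.7 kN (compressive).
σ_{magnesium alloy} = P / A = 137700 / 1725 = 79.81 MPa.

σ ≈ 79.8 MPa (compressive)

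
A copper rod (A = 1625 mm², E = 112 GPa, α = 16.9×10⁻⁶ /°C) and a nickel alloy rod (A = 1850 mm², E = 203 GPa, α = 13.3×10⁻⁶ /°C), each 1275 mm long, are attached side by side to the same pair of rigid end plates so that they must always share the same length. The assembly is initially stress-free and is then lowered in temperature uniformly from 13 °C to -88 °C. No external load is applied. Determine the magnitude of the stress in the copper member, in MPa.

σ ≈ 27.4 MPa (tensile)

The copper has the larger α, so on cooling it would change length more than the nickel alloy if both were free. The rigid plates force a common final length, so the copper is put into tension and the nickel alloy into compression, with equal and opposite forces P (no external load).
Equating the net (thermal + elastic) strains gives |α₁ − α₂|·ΔT = P·[1/(A₁E₁) + 1/(A₂E₂)].
|α₁ − α₂|·ΔT = 3.6×10⁻⁶ × 101 = 0.0003636.
1/(A₁E₁) + 1/(A₂E₂) = 1/(1625×112×10³) + 1/(1850×203×10³) = 8.157×10⁻⁹ N⁻¹.
So P = 0.0003636 / 8.157×10⁻⁹ = 44.57 kN.
σ_{copper} = P/A₁ = 44570/1625 = 27.43 MPa, tensile.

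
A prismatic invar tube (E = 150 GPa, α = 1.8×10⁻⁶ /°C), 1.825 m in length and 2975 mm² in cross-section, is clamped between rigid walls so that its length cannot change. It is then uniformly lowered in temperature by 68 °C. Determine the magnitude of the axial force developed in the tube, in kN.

P ≈ 54.6 kN (tensile)

Full restraint means ε = 0, so the stress is σ = EαΔT = 150×10³ × 1.8×10⁻⁶ × 68 = 18.36 MPa.
Axial force P = σA = 18.36 × 2975 = 54620 N = 54.62 kN, tensile.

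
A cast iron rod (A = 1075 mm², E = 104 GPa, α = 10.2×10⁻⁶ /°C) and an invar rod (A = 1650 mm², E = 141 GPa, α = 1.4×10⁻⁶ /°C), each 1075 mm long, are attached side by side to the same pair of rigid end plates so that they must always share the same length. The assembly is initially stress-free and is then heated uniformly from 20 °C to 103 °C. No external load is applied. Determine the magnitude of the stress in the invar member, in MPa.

The cast iron has the larger α, so on heating it would change length more than the invar if both were free. The rigid plates force a common final length, so the cast iron is put into compression and the invar into tension, with equal and opposite forces P (no external load).
Setting the final lengths equal and cancelling L: (α₁ − α₂)ΔT = P/(A₁E₁) + P/(A₂E₂).
|α₁ − α₂|·ΔT = 8.8×10⁻⁶ × 83 = 0.0007304.
1/(A₁E₁) + 1/(A₂E₂) = 1/(1075×104×10³) + 1/(1650×141×10³) = 1.324×10⁻⁸ N⁻¹.
So P = 0.0007304 / 1.324×10⁻⁸ = 55.15 kN.
σ_{invar} = P/A₂ = 55150/1650 = 33.43 MPa, tensile.

σ ≈ 33.4 MPa (tensile)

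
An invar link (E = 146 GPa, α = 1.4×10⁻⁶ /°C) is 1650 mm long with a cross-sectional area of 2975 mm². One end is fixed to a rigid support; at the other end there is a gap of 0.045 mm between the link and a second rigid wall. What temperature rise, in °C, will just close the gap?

ΔT ≈ 19.5 °C

The gap closes when αΔT L = 0.045 mm, since the link is still unstressed at that instant.
ΔT = 0.045 / (1.4×10⁻⁶ × 1650) = 19.48 °C.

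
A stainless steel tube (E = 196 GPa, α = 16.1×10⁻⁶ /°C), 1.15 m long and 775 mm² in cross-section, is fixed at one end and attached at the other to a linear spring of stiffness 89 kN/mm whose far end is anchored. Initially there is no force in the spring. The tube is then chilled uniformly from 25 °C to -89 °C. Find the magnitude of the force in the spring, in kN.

Free thermal contraction: δ_free = αΔT L = 16.1×10⁻⁶ × 114 × 1150 = 2.111 mm.
With a force P in the spring, the elastic change of the tube is PL/(AE) and that of the spring is P/k; compatibility requires their sum to equal δ_free.
P [ L/(AE) + 1/k ] = δ_free → P [ 1150/(775×196×10³) + 1/(89×10³) ] = 2.111.
P = 2.111 / 1.881×10⁻⁵ = 112200 N.

P ≈ 112 kN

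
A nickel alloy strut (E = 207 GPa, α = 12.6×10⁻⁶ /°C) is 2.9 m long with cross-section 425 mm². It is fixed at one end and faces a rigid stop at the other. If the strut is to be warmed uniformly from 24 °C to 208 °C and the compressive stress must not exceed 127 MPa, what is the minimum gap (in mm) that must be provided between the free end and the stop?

g ≈ 4.94 mm

Free expansion if unrestrained: δ_free = αΔT L = 12.6×10⁻⁶ × 184 × 2900 = 6.723 mm.
At the allowable stress the elastic shortening the wall may impose is σL/E = 127 × 2900 / (207×10³) = 1.779 mm.
The gap must absorb the remainder: g_min = 6.723 − 1.779 = 4.944 mm.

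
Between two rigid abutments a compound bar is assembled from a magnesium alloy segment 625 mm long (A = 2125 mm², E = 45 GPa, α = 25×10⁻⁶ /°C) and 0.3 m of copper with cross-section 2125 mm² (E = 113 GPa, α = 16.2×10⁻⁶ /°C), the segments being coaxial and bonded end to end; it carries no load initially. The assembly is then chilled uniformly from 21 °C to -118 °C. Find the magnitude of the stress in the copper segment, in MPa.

σ ≈ 172 MPa (tensile)

With the walls removed the bar would change length by δ_free = Σ αᵢΔT Lᵢ = 25×10⁻⁶×139×625 + 16.2×10⁻⁶×139×300 = 2.847 mm.
The walls prevent any net length change, so an axial force P (same in every segment) develops. Compatibility: P · Σ Lᵢ/(AᵢEᵢ) = δ_free.
The series flexibility is Σ Lᵢ/(AᵢEᵢ) = 625/(2125×45×10³) + 300/(2125×113×10³) = 7.785×10⁻⁶ mm/N.
P = 2.847 / 7.785×10⁻⁶ = 365700 N = 365.7 kN, tensile.
σ_{copper} = P / A = 365700 / 2125 = 172.1 MPa.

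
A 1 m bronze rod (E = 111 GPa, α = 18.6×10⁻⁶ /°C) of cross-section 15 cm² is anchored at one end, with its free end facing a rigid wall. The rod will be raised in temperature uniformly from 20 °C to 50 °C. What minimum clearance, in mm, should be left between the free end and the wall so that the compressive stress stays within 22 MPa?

Free expansion if unrestrained: δ_free = αΔT L = 18.6×10⁻⁶ × 30 × 1000 = 0.558 mm.
A stress of 22 MPa corresponds to the wall pushing the rod back by σL/E = 22×1000/(111×10³) = 0.1982 mm.
The gap must absorb the remainder: g_min = 0.558 − 0.1982 = 0.3598 mm.

g ≈ 0.36 mm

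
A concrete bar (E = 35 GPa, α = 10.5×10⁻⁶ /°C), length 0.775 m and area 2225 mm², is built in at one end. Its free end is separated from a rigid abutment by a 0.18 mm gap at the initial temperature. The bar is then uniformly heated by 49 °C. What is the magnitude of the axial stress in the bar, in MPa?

Unrestrained expansion: δ_free = αΔT L = 10.5×10⁻⁶ × 49 × 775 = 0.3987 mm.
After closing the 0.18 mm clearance, 0.3987 − 0.18 = 0.2187 mm of expansion remains to be suppressed by the wall.
So σ = E(δ_free − g)/L = 35×10³ × 0.2187/775 = 9.878 MPa.

σ ≈ 9.88 MPa (compressive)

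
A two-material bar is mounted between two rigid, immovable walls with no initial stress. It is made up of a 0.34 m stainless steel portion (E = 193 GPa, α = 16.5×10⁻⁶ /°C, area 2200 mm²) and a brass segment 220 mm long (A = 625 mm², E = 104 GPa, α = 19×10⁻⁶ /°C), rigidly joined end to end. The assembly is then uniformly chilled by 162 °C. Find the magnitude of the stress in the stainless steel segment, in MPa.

σ ≈ 172 MPa (tensile)

With the walls removed the bar would change length by δ_free = Σ αᵢΔT Lᵢ = 16.5×10⁻⁶×162×340 + 19×10⁻⁶×162×220 = 1.586 mm.
The walls prevent any net length change, so an axial force P (same in every segment) develops. Compatibility: P · Σ Lᵢ/(AᵢEᵢ) = δ_free.
The series flexibility is Σ Lᵢ/(AᵢEᵢ) = 340/(2200×193×10³) + 220/(625×104×10³) = 4.185×10⁻⁶ mm/N.
P = 1.586 / 4.185×10⁻⁶ = 378900 N = 378.9 kN, tensile.
σ_{stainless steel} = P / A = 378900 / 2200 = 172.2 MPa.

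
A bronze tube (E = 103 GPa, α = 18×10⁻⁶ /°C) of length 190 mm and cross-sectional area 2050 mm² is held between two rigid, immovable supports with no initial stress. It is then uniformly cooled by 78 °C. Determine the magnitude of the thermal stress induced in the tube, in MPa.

The supports are rigid, so the total axial strain is zero. The restrained thermal strain is ε = αΔT = 18×10⁻⁶ × 78 = 1404×10⁻⁶.
Hence σ = E·αΔT = 103×10³ × 1404×10⁻⁶ = 144.6 MPa, tensile.

σ ≈ 145 MPa (tensile)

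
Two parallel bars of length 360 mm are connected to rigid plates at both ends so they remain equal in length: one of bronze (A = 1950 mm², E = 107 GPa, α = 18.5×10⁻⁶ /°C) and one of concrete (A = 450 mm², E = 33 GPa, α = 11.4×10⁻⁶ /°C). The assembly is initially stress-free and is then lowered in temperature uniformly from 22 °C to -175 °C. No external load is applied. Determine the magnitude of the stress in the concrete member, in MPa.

Both members must finish at the same length. With the larger α, the bronze tends to over-contract; the plates restrain it, putting the bronze in tension and the concrete in compression. With no external load the two internal forces are equal and opposite, magnitude P.
Setting the final lengths equal and cancelling L: (α₁ − α₂)ΔT = P/(A₁E₁) + P/(A₂E₂).
|α₁ − α₂|·ΔT = 7.1×10⁻⁶ × 197 = 0.001399.
1/(A₁E₁) + 1/(A₂E₂) = 1/(1950×107×10³) + 1/(450×33×10³) = 7.213×10⁻⁸ N⁻¹.
So P = 0.001399 / 7.213×10⁻⁸ = 19.39 kN.
σ_{concrete} = P/A₂ = 19390/450 = 43.09 MPa, compressive.

σ ≈ 43.1 MPa (compressive)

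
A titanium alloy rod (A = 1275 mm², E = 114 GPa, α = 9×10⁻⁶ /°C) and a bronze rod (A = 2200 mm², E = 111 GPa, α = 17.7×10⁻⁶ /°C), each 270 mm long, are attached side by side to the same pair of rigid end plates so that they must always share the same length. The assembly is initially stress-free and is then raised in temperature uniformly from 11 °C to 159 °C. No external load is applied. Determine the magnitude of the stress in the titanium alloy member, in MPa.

Equilibrium of a rigid end plate with no external load gives equal and opposite internal forces ±P in the two members. Since α_{bronze} > α_{titanium alloy}, heating drives the bronze into compression and the titanium alloy into tension.
Setting the final lengths equal and cancelling L: (α₁ − α₂)ΔT = P/(A₁E₁) + P/(A₂E₂).
|α₁ − α₂|·ΔT = 8.7×10⁻⁶ × 148 = 0.001288.
1/(A₁E₁) + 1/(A₂E₂) = 1/(1275×114×10³) + 1/(2200×111×10³) = 1.097×10⁻⁸ N⁻¹.
So P = 0.001288 / 1.097×10⁻⁸ = 117.3 kN.
σ_{titanium alloy} = P/A₁ = 117300/1275 = 92.02 MPa, tensile.

σ ≈ 92 MPa (tensile)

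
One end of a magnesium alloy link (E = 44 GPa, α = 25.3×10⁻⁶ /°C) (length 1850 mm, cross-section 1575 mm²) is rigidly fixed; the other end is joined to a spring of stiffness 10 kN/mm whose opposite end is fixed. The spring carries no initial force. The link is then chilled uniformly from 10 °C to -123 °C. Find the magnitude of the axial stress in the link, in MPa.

σ ≈ 31.2 MPa (tensile)

Free thermal contraction: δ_free = αΔT L = 25.3×10⁻⁶ × 133 × 1850 = 6.225 mm.
With a force P in the spring, the elastic change of the link is PL/(AE) and that of the spring is P/k; compatibility requires their sum to equal δ_free.
P [ L/(AE) + 1/k ] = δ_free → P [ 1850/(1575×44×10³) + 1/(10×10³) ] = 6.225.
P = 6.225 / 0.0001267 = 49130 N.
σ = P/A = 49130/1575 = 31.2 MPa.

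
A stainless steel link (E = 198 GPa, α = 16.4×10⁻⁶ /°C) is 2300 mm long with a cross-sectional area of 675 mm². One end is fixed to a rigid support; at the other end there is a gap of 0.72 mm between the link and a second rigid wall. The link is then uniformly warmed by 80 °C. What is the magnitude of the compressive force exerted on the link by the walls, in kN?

Free thermal elongation = αΔT L = 16.4×10⁻⁶ × 80 × 2300 = 3.018 mm.
This exceeds the 0.72 mm gap, so the wall pushes back. The portion of expansion that must be recovered elastically is δ_free − gap = 3.018 − 0.72 = 2.298 mm.
That suppressed elongation corresponds to σ = E·Δ/L = 198×10³ × 2.298/2300 = 197.8 MPa.
P = σA = 197.8 × 675 = 133.5 kN.

P ≈ 134 kN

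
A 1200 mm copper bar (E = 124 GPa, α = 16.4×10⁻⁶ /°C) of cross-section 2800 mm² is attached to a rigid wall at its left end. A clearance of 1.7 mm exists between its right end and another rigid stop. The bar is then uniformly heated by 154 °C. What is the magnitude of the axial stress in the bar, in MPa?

If the wall were absent the bar would grow by αΔT L = 16.4×10⁻⁶ × 154 × 1200 = 3.031 mm.
This exceeds the 1.7 mm gap, so the wall pushes back. The portion of expansion that must be recovered elastically is δ_free − gap = 3.031 − 1.7 = 1.331 mm.
Compatibility: PL/(AE) = 1.331 mm, so σ = P/A = E × (1.331/1200) = 137.5 MPa.

σ ≈ 138 MPa (compressive)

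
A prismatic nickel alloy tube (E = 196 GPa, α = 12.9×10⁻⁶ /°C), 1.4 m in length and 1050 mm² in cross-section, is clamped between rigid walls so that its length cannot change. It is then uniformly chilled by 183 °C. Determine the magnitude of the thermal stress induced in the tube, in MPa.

σ ≈ 463 MPa (tensile)

With length fixed, the mechanical strain must cancel the thermal strain αΔT = 12.9×10⁻⁶ × 183 = 2360.7×10⁻⁶.
The stress required to suppress this strain is σ = Eε = 196×10³ × 2360.7×10⁻⁶ = 462.7 MPa, tensile since the tube is trying to contract.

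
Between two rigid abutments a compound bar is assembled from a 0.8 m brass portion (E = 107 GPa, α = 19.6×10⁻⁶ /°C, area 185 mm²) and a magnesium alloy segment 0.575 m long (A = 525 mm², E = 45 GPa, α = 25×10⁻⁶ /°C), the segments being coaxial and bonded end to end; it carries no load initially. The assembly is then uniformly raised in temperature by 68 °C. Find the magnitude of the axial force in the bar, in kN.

P ≈ 31.6 kN (compressive)

If the supports were absent, the total length change would be Σ αᵢΔT Lᵢ = 19.6×10⁻⁶×68×800 + 25×10⁻⁶×68×575 = 2.044 mm.
Since the ends are fixed, an axial force P builds up, equal in every segment, with P · Σ Lᵢ/(AᵢEᵢ) = δ_free.
Σ Lᵢ/(AᵢEᵢ) = 800/(185×107×10³) + 575/(525×45×10³) = 6.475×10⁻⁵ mm/N.
P = 2.044 / 6.475×10⁻⁵ = 31560 N = 31.56 kN, compressive.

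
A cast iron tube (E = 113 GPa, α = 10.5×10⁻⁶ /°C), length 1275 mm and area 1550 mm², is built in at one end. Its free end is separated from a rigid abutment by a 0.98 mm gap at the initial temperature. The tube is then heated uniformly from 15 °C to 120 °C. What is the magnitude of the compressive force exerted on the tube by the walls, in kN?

Unrestrained expansion: δ_free = αΔT L = 10.5×10⁻⁶ × 105 × 1275 = 1.406 mm.
The gap closes (δ_free > 0.98 mm) and the wall then resists a further 1.406 − 0.98 = 0.4257 mm of expansion.
Compatibility: PL/(AE) = 0.4257 mm, so σ = P/A = E × (0.4257/1275) = 37.73 MPa.
P = σA = 37.73 × 1550 = 58.48 kN.

P ≈ 58.5 kN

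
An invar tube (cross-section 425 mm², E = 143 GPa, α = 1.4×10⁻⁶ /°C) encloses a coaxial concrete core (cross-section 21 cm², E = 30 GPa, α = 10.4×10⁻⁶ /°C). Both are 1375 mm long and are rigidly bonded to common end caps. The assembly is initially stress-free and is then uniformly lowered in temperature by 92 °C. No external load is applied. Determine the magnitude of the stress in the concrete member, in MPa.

σ ≈ 12.2 MPa (tensile)

Equilibrium of a rigid end plate with no external load gives equal and opposite internal forces ±P in the two members. Since α_{concrete} > α_{invar}, cooling drives the concrete into tension and the invar into compression.
Setting the final lengths equal and cancelling L: (α₁ − α₂)ΔT = P/(A₁E₁) + P/(A₂E₂).
|α₁ − α₂|·ΔT = 9×10⁻⁶ × 92 = 0.000828.
1/(A₁E₁) + 1/(A₂E₂) = 1/(425×143×10³) + 1/(2100×30×10³) = 3.233×10⁻⁸ N⁻¹.
So P = 0.000828 / 3.233×10⁻⁸ = 25.61 kN.
σ_{concrete} = P/A₂ = 25610/2100 = 12.2 MPa, tensile.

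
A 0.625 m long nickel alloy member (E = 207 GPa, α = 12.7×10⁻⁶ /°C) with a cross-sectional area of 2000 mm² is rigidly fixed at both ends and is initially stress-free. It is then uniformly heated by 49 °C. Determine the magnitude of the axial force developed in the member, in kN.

Full restraint means ε = 0, so the stress is σ = EαΔT = 207×10³ × 12.7×10⁻⁶ × 49 = 128.8 MPa.
P = AEαΔT = 2000 × 207×10³ × 12.7×10⁻⁶ × 49 = 257.6 kN (compressive).

P ≈ 258 kN (compressive)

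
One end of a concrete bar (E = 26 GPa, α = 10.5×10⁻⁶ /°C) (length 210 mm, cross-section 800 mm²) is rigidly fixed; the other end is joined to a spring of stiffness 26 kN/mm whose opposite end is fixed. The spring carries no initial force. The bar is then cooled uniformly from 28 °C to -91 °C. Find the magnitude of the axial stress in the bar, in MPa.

σ ≈ 6.75 MPa (tensile)

If the spring were absent the bar would shorten by αΔT L = 10.5×10⁻⁶ × 119 × 210 = 0.2624 mm.
With a force P in the spring, the elastic change of the bar is PL/(AE) and that of the spring is P/k; compatibility requires their sum to equal δ_free.
P [ L/(AE) + 1/k ] = δ_free → P [ 210/(800×26×10³) + 1/(26×10³) ] = 0.2624.
P = 0.2624 / 4.856×10⁻⁵ = 5404 N.
σ = P/A = 5404/800 = 6.755 MPa.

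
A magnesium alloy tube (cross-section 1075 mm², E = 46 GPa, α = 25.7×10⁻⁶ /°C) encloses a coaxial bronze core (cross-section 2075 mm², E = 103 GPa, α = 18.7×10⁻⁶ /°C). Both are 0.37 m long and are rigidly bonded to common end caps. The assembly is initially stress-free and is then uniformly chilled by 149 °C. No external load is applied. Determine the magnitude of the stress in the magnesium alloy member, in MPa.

σ ≈ 39 MPa (tensile)

The magnesium alloy has the larger α, so on cooling it would change length more than the bronze if both were free. The rigid plates force a common final length, so the magnesium alloy is put into tension and the bronze into compression, with equal and opposite forces P (no external load).
Setting the final lengths equal and cancelling L: (α₁ − α₂)ΔT = P/(A₁E₁) + P/(A₂E₂).
|α₁ − α₂|·ΔT = 7×10⁻⁶ × 149 = 0.001043.
1/(A₁E₁) + 1/(A₂E₂) = 1/(1075×46×10³) + 1/(2075×103×10³) = 2.49×10⁻⁸ N⁻¹.
P = 0.001043 / 2.49×10⁻⁸ = 41890 N = 41.89 kN.
σ_{magnesium alloy} = P/A₁ = 41890/1075 = 38.96 MPa, tensile.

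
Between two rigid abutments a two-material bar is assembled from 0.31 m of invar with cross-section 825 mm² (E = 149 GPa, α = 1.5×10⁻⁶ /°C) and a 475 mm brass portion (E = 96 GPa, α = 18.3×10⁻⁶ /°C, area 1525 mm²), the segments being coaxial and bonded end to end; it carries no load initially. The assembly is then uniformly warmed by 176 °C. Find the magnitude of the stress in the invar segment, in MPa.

Free thermal expansion of the whole bar: Σ αᵢΔT Lᵢ = 1.5×10⁻⁶×176×310 + 18.3×10⁻⁶×176×475 = 1.612 mm.
The walls prevent any net length change, so an axial force P (same in every segment) develops. Compatibility: P · Σ Lᵢ/(AᵢEᵢ) = δ_free.
The series flexibility is Σ Lᵢ/(AᵢEᵢ) = 310/(825×149×10³) + 475/(1525×96×10³) = 5.766×10⁻⁶ mm/N.
P = 1.612 / 5.766×10⁻⁶ = 279500 N = 279.5 kN, compressive.
σ_{invar} = P / A = 279500 / 825 = 338.8 MPa.

σ ≈ 339 MPa (compressive)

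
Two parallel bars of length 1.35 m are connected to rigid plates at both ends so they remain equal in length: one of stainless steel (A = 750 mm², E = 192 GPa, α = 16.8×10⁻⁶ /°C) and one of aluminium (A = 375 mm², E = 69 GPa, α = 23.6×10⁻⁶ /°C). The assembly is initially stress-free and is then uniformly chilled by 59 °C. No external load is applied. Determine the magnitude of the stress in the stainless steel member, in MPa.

σ ≈ 11.7 MPa (compressive)

Both members must finish at the same length. With the larger α, the aluminium tends to over-contract; the plates restrain it, putting the aluminium in tension and the stainless steel in compression. With no external load the two internal forces are equal and opposite, magnitude P.
Equating the net (thermal + elastic) strains gives |α₁ − α₂|·ΔT = P·[1/(A₁E₁) + 1/(A₂E₂)].
|α₁ − α₂|·ΔT = 6.8×10⁻⁶ × 59 = 0.0004012.
1/(A₁E₁) + 1/(A₂E₂) = 1/(750×192×10³) + 1/(375×69×10³) = 4.559×10⁻⁸ N⁻¹.
So P = 0.0004012 / 4.559×10⁻⁸ = 8.8 kN.
σ_{stainless steel} = P/A₁ = 8800/750 = 11.73 MPa, compressive.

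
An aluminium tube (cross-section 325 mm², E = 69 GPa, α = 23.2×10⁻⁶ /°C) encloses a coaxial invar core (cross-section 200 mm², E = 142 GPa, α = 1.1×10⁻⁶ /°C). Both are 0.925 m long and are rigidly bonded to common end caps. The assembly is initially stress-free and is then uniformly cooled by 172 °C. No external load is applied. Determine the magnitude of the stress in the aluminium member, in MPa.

The aluminium has the larger α, so on cooling it would change length more than the invar if both were free. The rigid plates force a common final length, so the aluminium is put into tension and the invar into compression, with equal and opposite forces P (no external load).
Equating the net (thermal + elastic) strains gives |α₁ − α₂|·ΔT = P·[1/(A₁E₁) + 1/(A₂E₂)].
|α₁ − α₂|·ΔT = 22.1×10⁻⁶ × 172 = 0.003801.
1/(A₁E₁) + 1/(A₂E₂) = 1/(325×69×10³) + 1/(200×142×10³) = 7.98×10⁻⁸ N⁻¹.
P = 0.003801 / 7.98×10⁻⁸ = 47630 N = 47.63 kN.
σ_{aluminium} = P/A₁ = 47630/325 = 146.6 MPa, tensile.

σ ≈ 147 MPa (tensile)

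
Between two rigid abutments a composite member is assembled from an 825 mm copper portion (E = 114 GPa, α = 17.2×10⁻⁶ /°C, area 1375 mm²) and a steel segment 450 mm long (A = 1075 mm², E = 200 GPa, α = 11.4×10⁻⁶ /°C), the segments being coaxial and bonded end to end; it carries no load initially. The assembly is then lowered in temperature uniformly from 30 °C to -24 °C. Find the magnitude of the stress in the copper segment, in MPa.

σ ≈ 103 MPa (tensile)

Free thermal contraction of the whole bar: Σ αᵢΔT Lᵢ = 17.2×10⁻⁶×54×825 + 11.4×10⁻⁶×54×450 = 1.043 mm.
The rigid supports impose zero overall length change; the single axial force P common to all segments must satisfy P Σ Lᵢ/(AᵢEᵢ) = δ_free.
Σ Lᵢ/(AᵢEᵢ) = 825/(1375×114×10³) + 450/(1075×200×10³) = 7.356×10⁻⁶ mm/N.
So P = 1.043 / 7.356×10⁻⁶ = 141.8 kN, tensile.
σ_{copper} = P / A = 141800 / 1375 = 103.1 MPa.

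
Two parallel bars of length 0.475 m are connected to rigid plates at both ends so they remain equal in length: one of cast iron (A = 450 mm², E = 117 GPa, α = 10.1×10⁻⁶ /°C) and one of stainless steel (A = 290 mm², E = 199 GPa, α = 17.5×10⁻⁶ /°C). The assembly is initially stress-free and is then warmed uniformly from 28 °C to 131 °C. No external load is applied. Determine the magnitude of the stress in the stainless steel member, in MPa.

Equilibrium of a rigid end plate with no external load gives equal and opposite internal forces ±P in the two members. Since α_{stainless steel} > α_{cast iron}, heating drives the stainless steel into compression and the cast iron into tension.
Equating the net (thermal + elastic) strains gives |α₁ − α₂|·ΔT = P·[1/(A₁E₁) + 1/(A₂E₂)].
|α₁ − α₂|·ΔT = 7.4×10⁻⁶ × 103 = 0.0007622.
1/(A₁E₁) + 1/(A₂E₂) = 1/(450×117×10³) + 1/(290×199×10³) = 3.632×10⁻⁸ N⁻¹.
P = 0.0007622 / 3.632×10⁻⁸ = 20980 N = 20.98 kN.
σ_{stainless steel} = P/A₂ = 20980/290 = 72.36 MPa, compressive.

σ ≈ 72.4 MPa (compressive)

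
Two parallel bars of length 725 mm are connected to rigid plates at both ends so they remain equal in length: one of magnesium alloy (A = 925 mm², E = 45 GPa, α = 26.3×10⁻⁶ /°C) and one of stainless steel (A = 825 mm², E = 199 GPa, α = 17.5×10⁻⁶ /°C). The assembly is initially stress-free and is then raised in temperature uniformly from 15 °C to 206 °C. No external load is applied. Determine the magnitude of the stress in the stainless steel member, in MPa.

The magnesium alloy has the larger α, so on heating it would change length more than the stainless steel if both were free. The rigid plates force a common final length, so the magnesium alloy is put into compression and the stainless steel into tension, with equal and opposite forces P (no external load).
Equating the net (thermal + elastic) strains gives |α₁ − α₂|·ΔT = P·[1/(A₁E₁) + 1/(A₂E₂)].
|α₁ − α₂|·ΔT = 8.8×10⁻⁶ × 191 = 0.001681.
1/(A₁E₁) + 1/(A₂E₂) = 1/(925×45×10³) + 1/(825×199×10³) = 3.012×10⁻⁸ N⁻¹.
P = 0.001681 / 3.012×10⁻⁸ = 55810 N = 55.81 kN.
σ_{stainless steel} = P/A₂ = 55810/825 = 67.65 MPa, tensile.

σ ≈ 67.7 MPa (tensile)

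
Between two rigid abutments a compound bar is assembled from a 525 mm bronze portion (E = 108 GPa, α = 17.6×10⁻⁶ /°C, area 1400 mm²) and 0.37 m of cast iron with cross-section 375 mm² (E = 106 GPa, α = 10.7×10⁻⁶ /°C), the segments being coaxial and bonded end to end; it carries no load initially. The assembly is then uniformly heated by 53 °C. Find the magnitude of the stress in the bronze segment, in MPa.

σ ≈ 39.1 MPa (compressive)

With the walls removed the bar would change length by δ_free = Σ αᵢΔT Lᵢ = 17.6×10⁻⁶×53×525 + 10.7×10⁻⁶×53×370 = 0.6995 mm.
The walls prevent any net length change, so an axial force P (same in every segment) develops. Compatibility: P · Σ Lᵢ/(AᵢEᵢ) = δ_free.
Σ Lᵢ/(AᵢEᵢ) = 525/(1400×108×10³) + 370/(375×106×10³) = 1.278×10⁻⁵ mm/N.
Hence P = δ_free / Σ(L/AE) = 0.6995/1.278×10⁻⁵ = 54.74 kN (compressive).
σ_{bronze} = P / A = 54740 / 1400 = 39.1 MPa.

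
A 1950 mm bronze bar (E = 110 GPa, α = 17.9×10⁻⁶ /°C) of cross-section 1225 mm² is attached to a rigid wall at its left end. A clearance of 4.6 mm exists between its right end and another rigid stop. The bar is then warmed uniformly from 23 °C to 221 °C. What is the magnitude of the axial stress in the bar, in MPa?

σ ≈ 130 MPa (compressive)

Unrestrained expansion: δ_free = αΔT L = 17.9×10⁻⁶ × 198 × 1950 = 6.911 mm.
After closing the 4.6 mm clearance, 6.911 − 4.6 = 2.311 mm of expansion remains to be suppressed by the wall.
Compatibility: PL/(AE) = 2.311 mm, so σ = P/A = E × (2.311/1950) = 130.4 MPa.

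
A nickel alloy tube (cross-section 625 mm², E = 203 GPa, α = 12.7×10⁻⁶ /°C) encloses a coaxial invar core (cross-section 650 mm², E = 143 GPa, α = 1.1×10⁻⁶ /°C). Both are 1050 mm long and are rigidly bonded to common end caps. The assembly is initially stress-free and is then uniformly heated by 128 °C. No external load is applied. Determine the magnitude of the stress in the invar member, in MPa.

σ ≈ 123 MPa (tensile)

The nickel alloy has the larger α, so on heating it would change length more than the invar if both were free. The rigid plates force a common final length, so the nickel alloy is put into compression and the invar into tension, with equal and opposite forces P (no external load).
Equating the net (thermal + elastic) strains gives |α₁ − α₂|·ΔT = P·[1/(A₁E₁) + 1/(A₂E₂)].
|α₁ − α₂|·ΔT = 11.6×10⁻⁶ × 128 = 0.001485.
1/(A₁E₁) + 1/(A₂E₂) = 1/(625×203×10³) + 1/(650×143×10³) = 1.864×10⁻⁸ N⁻¹.
So P = 0.001485 / 1.864×10⁻⁸ = 79.66 kN.
σ_{invar} = P/A₂ = 79660/650 = 122.5 MPa, tensile.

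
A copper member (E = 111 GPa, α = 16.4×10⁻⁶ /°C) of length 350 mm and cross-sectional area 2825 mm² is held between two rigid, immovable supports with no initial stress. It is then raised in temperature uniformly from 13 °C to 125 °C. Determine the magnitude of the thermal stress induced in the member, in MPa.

σ ≈ 204 MPa (compressive)

Because both ends are immovable the net strain is zero, and the suppressed thermal strain is αΔT = 16.4×10⁻⁶ × 112 = 1836.8×10⁻⁶.
σ = EαΔT = 111×10³ × 16.4×10⁻⁶ × 112 = 203.9 MPa (compressive; the member is trying to expand).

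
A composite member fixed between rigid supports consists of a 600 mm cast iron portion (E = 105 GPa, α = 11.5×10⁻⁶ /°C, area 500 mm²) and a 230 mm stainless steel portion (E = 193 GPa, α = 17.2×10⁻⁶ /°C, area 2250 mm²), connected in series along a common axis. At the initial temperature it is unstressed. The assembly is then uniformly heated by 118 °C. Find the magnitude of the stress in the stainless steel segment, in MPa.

σ ≈ 47.6 MPa (compressive)

Free thermal expansion of the whole bar: Σ αᵢΔT Lᵢ = 11.5×10⁻⁶×118×600 + 17.2×10⁻⁶×118×230 = 1.281 mm.
The walls prevent any net length change, so an axial force P (same in every segment) develops. Compatibility: P · Σ Lᵢ/(AᵢEᵢ) = δ_free.
Σ Lᵢ/(AᵢEᵢ) = 600/(500×105×10³) + 230/(2250×193×10³) = 1.196×10⁻⁵ mm/N.
P = 1.281 / 1.196×10⁻⁵ = 107100 N = 107.1 kN, compressive.
σ_{stainless steel} = P / A = 107100 / 2250 = 47.61 MPa.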